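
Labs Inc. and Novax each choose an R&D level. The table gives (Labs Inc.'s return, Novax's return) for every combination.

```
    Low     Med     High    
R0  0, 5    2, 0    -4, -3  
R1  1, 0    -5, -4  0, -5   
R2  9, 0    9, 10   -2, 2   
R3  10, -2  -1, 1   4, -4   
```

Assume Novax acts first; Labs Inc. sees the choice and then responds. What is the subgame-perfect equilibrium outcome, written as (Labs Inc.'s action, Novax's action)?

(R2, Med)

Work backward from Labs Inc.'s decision.
- Low: BR = R3, leader payoff -2.
- Med: BR = R2, leader payoff 10.
- High: BR = R3, leader payoff -4.
Novax's induced payoffs are -2, 10, -4, so Novax commits to Med. Subgame-perfect outcome: (R2, Med) with payoffs (9, 10).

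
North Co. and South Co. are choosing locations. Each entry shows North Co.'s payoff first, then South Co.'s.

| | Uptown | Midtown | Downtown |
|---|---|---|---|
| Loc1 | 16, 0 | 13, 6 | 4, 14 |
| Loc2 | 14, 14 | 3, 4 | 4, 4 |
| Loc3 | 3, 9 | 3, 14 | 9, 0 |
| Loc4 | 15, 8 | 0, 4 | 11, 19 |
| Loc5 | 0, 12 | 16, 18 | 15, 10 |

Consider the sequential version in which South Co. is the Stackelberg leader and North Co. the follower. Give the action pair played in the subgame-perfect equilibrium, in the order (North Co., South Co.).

Backward induction with South Co. moving first.
- Uptown: BR = Loc1, leader payoff 0.
- Midtown: BR = Loc5, leader payoff 18.
- Downtown: BR = Loc5, leader payoff 10.
Among 0, 18, 10, the best is 18 at Midtown. Subgame-perfect outcome: (Loc5, Midtown) with payoffs (16, 18).

(Loc5, Midtown)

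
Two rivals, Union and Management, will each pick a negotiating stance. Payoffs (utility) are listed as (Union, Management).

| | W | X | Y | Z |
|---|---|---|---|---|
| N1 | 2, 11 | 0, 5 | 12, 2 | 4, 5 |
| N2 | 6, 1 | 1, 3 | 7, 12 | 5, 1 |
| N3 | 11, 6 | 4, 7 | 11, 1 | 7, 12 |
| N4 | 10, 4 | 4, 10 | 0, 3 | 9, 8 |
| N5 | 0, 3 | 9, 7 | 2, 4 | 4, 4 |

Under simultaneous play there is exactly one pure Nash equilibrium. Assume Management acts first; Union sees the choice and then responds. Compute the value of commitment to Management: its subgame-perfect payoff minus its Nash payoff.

Solve by backward induction (Management leads).
- W: Union compares 2, 6, 11, 10, 0 and picks N3; Management would get 6.
- X: Union compares 0, 1, 4, 4, 9 and picks N5; Management would get 7.
- Y: Union compares 12, 7, 11, 0, 2 and picks N1; Management would get 2.
- Z: Union compares 4, 5, 7, 9, 4 and picks N4; Management would get 8.
Among 6, 7, 2, 8, the best is 8 at Z. Subgame-perfect outcome: (N4, Z) with payoffs (9, 8).
Under simultaneous play:
Union's best replies: W→N3; X→N5; Y→N1; Z→N4.
Management's best replies: N1→W; N2→Y; N3→Z; N4→X; N5→X.
The unique mutual best reply is (N5, X), giving (9, 7).
Management's commitment gain: 8 − 7 = 1.

1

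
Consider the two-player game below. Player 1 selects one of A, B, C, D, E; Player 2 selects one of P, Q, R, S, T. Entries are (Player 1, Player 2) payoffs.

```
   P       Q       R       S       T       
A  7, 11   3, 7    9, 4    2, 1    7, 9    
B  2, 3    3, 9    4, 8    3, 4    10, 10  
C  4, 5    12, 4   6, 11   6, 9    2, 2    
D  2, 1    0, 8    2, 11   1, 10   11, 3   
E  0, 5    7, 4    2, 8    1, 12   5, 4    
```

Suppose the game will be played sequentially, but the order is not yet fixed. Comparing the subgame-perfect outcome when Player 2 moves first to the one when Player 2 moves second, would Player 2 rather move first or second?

If Player 1 leads: Player 2's best replies are A→P, B→T, C→R, D→R, E→S; Player 1's induced payoffs 7, 10, 6, 2, 1; outcome (B, T), payoffs (10, 10).
If Player 2 leads: Player 1's best replies are P→A, Q→C, R→A, S→C, T→D; Player 2's induced payoffs 11, 4, 4, 9, 3; outcome (A, P), payoffs (7, 11).
Player 2 gets 11 moving first and 10 moving second, so Player 2 prefers to move first.

first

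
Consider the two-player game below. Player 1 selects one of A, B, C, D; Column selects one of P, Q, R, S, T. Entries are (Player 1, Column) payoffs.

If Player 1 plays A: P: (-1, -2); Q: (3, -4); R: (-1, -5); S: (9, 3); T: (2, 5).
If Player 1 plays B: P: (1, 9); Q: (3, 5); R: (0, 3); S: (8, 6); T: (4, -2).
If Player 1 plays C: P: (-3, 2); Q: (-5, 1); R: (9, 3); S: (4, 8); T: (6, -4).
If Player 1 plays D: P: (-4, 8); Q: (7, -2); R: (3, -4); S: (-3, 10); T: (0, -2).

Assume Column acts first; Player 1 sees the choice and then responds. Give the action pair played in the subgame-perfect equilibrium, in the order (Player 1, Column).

(B, P)

Work backward from Player 1's decision.
- P: BR = B, leader payoff 9.
- Q: BR = D, leader payoff -2.
- R: BR = C, leader payoff 3.
- S: BR = A, leader payoff 3.
- T: BR = C, leader payoff -4.
Among 9, -2, 3, 3, -4, the best is 9 at P. Subgame-perfect outcome: (B, P) with payoffs (1, 9).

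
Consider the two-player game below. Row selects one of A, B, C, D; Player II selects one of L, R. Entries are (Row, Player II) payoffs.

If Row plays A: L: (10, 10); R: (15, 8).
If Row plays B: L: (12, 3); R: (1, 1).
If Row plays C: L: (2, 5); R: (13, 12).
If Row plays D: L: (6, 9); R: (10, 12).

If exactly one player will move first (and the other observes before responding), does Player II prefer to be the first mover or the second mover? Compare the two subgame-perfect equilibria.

second

If Row leads: Player II's best replies are A→L, B→L, C→R, D→R; Row's induced payoffs 10, 12, 13, 10; outcome (C, R), payoffs (13, 12).
If Player II leads: Row's best replies are L→B, R→A; Player II's induced payoffs 3, 8; outcome (A, R), payoffs (15, 8).
Player II gets 8 moving first and 12 moving second, so Player II prefers to move second.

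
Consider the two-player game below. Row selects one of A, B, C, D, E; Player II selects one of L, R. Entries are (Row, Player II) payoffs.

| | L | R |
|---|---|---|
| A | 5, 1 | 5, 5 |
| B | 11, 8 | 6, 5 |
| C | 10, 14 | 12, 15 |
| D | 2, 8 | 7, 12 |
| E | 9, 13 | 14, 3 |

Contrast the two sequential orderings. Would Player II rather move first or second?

If Row leads: Player II's best replies are A→R, B→L, C→R, D→R, E→L; Row's induced payoffs 5, 11, 12, 7, 9; outcome (C, R), payoffs (12, 15).
If Player II leads: Row's best replies are L→B, R→E; Player II's induced payoffs 8, 3; outcome (B, L), payoffs (11, 8).
Player II gets 8 moving first and 15 moving second, so Player II prefers to move second.

second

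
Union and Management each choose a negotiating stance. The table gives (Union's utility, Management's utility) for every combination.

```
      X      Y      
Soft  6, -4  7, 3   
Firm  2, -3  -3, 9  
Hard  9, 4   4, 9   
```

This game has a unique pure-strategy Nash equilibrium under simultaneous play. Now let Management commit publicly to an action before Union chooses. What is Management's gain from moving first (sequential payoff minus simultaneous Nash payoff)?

1

Work backward from Union's decision.
- X → Union plays Hard (best of 6, 2, 9); Management gets 4.
- Y → Union plays Soft (best of 7, -3, 4); Management gets 3.
Maximizing over 4, 3, Management chooses X. Subgame-perfect outcome: (Hard, X) with payoffs (9, 4).
Under simultaneous play:
Union's best replies: X→Hard; Y→Soft.
Management's best replies: Soft→Y; Firm→Y; Hard→Y.
Only (Soft, Y) has each player best-responding; Nash payoffs (7, 3).
Management's commitment gain: 4 − 3 = 1.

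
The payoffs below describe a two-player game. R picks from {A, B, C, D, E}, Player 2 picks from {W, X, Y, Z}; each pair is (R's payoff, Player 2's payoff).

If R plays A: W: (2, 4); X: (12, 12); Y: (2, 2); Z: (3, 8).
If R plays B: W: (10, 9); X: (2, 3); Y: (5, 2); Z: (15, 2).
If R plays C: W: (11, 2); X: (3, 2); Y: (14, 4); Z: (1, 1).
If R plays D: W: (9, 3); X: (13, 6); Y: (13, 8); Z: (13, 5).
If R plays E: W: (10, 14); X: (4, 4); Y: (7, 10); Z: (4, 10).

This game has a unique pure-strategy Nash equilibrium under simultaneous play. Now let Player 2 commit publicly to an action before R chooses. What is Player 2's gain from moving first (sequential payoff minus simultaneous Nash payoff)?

R best-responds to each possible Player 2 move:
- W: R compares 2, 10, 11, 9, 10 and picks C; Player 2 would get 2.
- X: R compares 12, 2, 3, 13, 4 and picks D; Player 2 would get 6.
- Y: R compares 2, 5, 14, 13, 7 and picks C; Player 2 would get 4.
- Z: R compares 3, 15, 1, 13, 4 and picks B; Player 2 would get 2.
Among 2, 6, 4, 2, the best is 6 at X. Subgame-perfect outcome: (D, X) with payoffs (13, 6).
Under simultaneous play:
R's best replies: W→C; X→D; Y→C; Z→B.
Player 2's best replies: A→X; B→W; C→Y; D→Y; E→W.
Only (C, Y) has each player best-responding; Nash payoffs (14, 4).
Player 2's commitment gain: 6 − 4 = 2.

2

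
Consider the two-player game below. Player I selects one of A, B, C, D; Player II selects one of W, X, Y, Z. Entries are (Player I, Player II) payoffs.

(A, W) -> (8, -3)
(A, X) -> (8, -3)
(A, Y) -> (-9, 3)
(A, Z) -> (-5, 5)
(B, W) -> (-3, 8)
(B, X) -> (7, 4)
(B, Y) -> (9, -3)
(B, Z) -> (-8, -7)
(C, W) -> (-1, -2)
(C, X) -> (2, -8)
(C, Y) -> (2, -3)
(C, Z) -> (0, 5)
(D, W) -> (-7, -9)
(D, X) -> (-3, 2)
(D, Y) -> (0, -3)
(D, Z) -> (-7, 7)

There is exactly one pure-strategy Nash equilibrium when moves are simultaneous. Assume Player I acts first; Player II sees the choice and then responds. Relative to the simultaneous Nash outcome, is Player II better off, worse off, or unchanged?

unchanged

Backward induction with Player I moving first.
- A: BR = Z, leader payoff -5.
- B: BR = W, leader payoff -3.
- C: BR = Z, leader payoff 0.
- D: BR = Z, leader payoff -7.
Maximizing over -5, -3, 0, -7, Player I chooses C. Subgame-perfect outcome: (C, Z) with payoffs (0, 5).
Under simultaneous play:
Player I's best replies: W→A; X→A; Y→B; Z→C.
Player II's best replies: A→Z; B→W; C→Z; D→Z.
The unique mutual best reply is (C, Z), giving (0, 5).
Player II earns 5 sequentially versus 5 at the Nash outcome: unchanged.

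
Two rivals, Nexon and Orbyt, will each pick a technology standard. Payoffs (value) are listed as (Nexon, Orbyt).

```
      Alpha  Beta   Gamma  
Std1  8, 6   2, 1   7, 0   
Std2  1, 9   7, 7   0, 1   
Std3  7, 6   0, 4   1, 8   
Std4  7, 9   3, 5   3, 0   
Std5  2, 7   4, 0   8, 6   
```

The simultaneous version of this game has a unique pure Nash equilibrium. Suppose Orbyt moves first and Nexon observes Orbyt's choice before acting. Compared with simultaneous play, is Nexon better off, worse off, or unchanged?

worse off

Solve by backward induction (Orbyt leads).
- Alpha: Nexon compares 8, 1, 7, 7, 2 and picks Std1; Orbyt would get 6.
- Beta: Nexon compares 2, 7, 0, 3, 4 and picks Std2; Orbyt would get 7.
- Gamma: Nexon compares 7, 0, 1, 3, 8 and picks Std5; Orbyt would get 6.
Orbyt's induced payoffs are 6, 7, 6, so Orbyt commits to Beta. Subgame-perfect outcome: (Std2, Beta) with payoffs (7, 7).
For the simultaneous game, intersect best replies.
Nexon's best replies: Alpha→Std1; Beta→Std2; Gamma→Std5.
Orbyt's best replies: Std1→Alpha; Std2→Alpha; Std3→Gamma; Std4→Alpha; Std5→Alpha.
Only (Std1, Alpha) has each player best-responding; Nash payoffs (8, 6).
Nexon earns 7 sequentially versus 8 at the Nash outcome: worse off.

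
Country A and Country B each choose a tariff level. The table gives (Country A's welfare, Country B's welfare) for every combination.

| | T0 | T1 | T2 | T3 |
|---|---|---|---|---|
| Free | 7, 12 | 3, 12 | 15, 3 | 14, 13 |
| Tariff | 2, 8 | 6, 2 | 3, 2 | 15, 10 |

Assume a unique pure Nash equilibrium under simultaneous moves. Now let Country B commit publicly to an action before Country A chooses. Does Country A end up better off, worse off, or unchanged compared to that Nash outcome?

worse off

Country A best-responds to each possible Country B move:
- T0: BR = Free, leader payoff 12.
- T1: BR = Tariff, leader payoff 2.
- T2: BR = Free, leader payoff 3.
- T3: BR = Tariff, leader payoff 10.
Among 12, 2, 3, 10, the best is 12 at T0. Subgame-perfect outcome: (Free, T0) with payoffs (7, 12).
Under simultaneous play:
Country A's best replies: T0→Free; T1→Tariff; T2→Free; T3→Tariff.
Country B's best replies: Free→T3; Tariff→T3.
Only (Tariff, T3) has each player best-responding; Nash payoffs (15, 10).
Country A earns 7 sequentially versus 15 at the Nash outcome: worse off.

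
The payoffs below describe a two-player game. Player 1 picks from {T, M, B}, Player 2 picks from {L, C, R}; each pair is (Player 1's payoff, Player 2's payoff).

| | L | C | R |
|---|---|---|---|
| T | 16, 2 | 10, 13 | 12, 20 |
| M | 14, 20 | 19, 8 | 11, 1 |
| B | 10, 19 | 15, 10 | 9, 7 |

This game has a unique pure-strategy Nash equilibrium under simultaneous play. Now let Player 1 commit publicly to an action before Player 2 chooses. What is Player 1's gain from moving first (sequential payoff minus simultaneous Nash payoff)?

2

Player 2 best-responds to each possible Player 1 move:
- T: BR = R, leader payoff 12.
- M: BR = L, leader payoff 14.
- B: BR = L, leader payoff 10.
Among 12, 14, 10, the best is 14 at M. Subgame-perfect outcome: (M, L) with payoffs (14, 20).
Now find the simultaneous Nash equilibrium.
Player 1's best replies: L→T; C→M; R→T.
Player 2's best replies: T→R; M→L; B→L.
Only (T, R) has each player best-responding; Nash payoffs (12, 20).
Player 1's commitment gain: 14 − 12 = 2.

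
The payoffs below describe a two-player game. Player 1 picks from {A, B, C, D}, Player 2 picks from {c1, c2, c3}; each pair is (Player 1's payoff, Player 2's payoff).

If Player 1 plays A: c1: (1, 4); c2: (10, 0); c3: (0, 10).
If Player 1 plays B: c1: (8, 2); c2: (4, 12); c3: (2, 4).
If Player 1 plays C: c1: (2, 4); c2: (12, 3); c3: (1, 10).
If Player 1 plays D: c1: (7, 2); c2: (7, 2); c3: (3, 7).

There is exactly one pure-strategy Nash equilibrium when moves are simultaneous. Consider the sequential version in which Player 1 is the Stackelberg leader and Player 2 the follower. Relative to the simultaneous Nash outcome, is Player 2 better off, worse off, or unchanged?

better off

Player 2 best-responds to each possible Player 1 move:
- A → Player 2 plays c3 (best of 4, 0, 10); Player 1 gets 0.
- B → Player 2 plays c2 (best of 2, 12, 4); Player 1 gets 4.
- C → Player 2 plays c3 (best of 4, 3, 10); Player 1 gets 1.
- D → Player 2 plays c3 (best of 2, 2, 7); Player 1 gets 3.
Maximizing over 0, 4, 1, 3, Player 1 chooses B. Subgame-perfect outcome: (B, c2) with payoffs (4, 12).
For the simultaneous game, intersect best replies.
Player 1's best replies: c1→B; c2→C; c3→D.
Player 2's best replies: A→c3; B→c2; C→c3; D→c3.
The unique mutual best reply is (D, c3), giving (3, 7).
Player 2 earns 12 sequentially versus 7 at the Nash outcome: better off.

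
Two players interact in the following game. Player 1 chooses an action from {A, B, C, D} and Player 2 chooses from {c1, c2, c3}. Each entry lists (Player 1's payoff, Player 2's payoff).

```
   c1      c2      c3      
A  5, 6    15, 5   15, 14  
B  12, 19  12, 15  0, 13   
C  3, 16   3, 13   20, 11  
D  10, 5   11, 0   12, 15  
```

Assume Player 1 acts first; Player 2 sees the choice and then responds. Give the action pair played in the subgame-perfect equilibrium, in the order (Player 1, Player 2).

(A, c3)

Player 2 best-responds to each possible Player 1 move:
- A → Player 2 plays c3 (best of 6, 5, 14); Player 1 gets 15.
- B → Player 2 plays c1 (best of 19, 15, 13); Player 1 gets 12.
- C → Player 2 plays c1 (best of 16, 13, 11); Player 1 gets 3.
- D → Player 2 plays c3 (best of 5, 0, 15); Player 1 gets 12.
Player 1's induced payoffs are 15, 12, 3, 12, so Player 1 commits to A. Subgame-perfect outcome: (A, c3) with payoffs (15, 14).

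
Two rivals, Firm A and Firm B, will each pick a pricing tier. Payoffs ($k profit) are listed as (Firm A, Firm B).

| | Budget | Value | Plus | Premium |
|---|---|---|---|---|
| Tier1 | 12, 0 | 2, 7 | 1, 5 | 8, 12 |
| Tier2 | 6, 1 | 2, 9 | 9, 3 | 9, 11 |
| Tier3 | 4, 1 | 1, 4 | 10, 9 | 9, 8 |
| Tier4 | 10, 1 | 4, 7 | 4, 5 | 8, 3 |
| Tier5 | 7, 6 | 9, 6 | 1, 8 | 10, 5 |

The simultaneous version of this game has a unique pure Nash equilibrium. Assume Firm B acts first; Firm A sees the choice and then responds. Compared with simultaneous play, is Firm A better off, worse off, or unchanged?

Firm A best-responds to each possible Firm B move:
- Budget: Firm A compares 12, 6, 4, 10, 7 and picks Tier1; Firm B would get 0.
- Value: Firm A compares 2, 2, 1, 4, 9 and picks Tier5; Firm B would get 6.
- Plus: Firm A compares 1, 9, 10, 4, 1 and picks Tier3; Firm B would get 9.
- Premium: Firm A compares 8, 9, 9, 8, 10 and picks Tier5; Firm B would get 5.
Maximizing over 0, 6, 9, 5, Firm B chooses Plus. Subgame-perfect outcome: (Tier3, Plus) with payoffs (10, 9).
For the simultaneous game, intersect best replies.
Firm A's best replies: Budget→Tier1; Value→Tier5; Plus→Tier3; Premium→Tier5.
Firm B's best replies: Tier1→Premium; Tier2→Premium; Tier3→Plus; Tier4→Value; Tier5→Plus.
Only (Tier3, Plus) has each player best-responding; Nash payoffs (10, 9).
Firm A earns 10 sequentially versus 10 at the Nash outcome: unchanged.

unchanged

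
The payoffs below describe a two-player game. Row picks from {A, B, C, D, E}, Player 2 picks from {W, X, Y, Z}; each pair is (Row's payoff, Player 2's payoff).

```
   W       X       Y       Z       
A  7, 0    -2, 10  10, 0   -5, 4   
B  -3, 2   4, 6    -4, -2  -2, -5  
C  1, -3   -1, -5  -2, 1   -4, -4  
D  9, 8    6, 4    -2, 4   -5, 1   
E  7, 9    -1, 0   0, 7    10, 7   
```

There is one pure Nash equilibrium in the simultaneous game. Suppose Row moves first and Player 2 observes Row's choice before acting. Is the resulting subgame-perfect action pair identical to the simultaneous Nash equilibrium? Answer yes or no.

yes

Backward induction with Row moving first.
- A → Player 2 plays X (best of 0, 10, 0, 4); Row gets -2.
- B → Player 2 plays X (best of 2, 6, -2, -5); Row gets 4.
- C → Player 2 plays Y (best of -3, -5, 1, -4); Row gets -2.
- D → Player 2 plays W (best of 8, 4, 4, 1); Row gets 9.
- E → Player 2 plays W (best of 9, 0, 7, 7); Row gets 7.
Row's induced payoffs are -2, 4, -2, 9, 7, so Row commits to D. Subgame-perfect outcome: (D, W) with payoffs (9, 8).
Now find the simultaneous Nash equilibrium.
Row's best replies: W→D; X→D; Y→A; Z→E.
Player 2's best replies: A→X; B→X; C→Y; D→W; E→W.
The unique mutual best reply is (D, W), giving (9, 8).
Sequential outcome (D, W) coincides with the Nash profile (D, W).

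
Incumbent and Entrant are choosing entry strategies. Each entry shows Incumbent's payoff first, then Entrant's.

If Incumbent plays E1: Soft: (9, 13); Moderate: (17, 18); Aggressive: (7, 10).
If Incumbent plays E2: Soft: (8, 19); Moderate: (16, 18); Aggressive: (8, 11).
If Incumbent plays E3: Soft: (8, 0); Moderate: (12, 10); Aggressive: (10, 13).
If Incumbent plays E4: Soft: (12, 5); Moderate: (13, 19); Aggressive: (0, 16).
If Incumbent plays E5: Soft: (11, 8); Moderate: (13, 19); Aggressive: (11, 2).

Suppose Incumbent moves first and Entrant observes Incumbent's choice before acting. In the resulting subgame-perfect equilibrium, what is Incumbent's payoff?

17

Backward induction with Incumbent moving first.
- E1: Entrant compares 13, 18, 10 and picks Moderate; Incumbent would get 17.
- E2: Entrant compares 19, 18, 11 and picks Soft; Incumbent would get 8.
- E3: Entrant compares 0, 10, 13 and picks Aggressive; Incumbent would get 10.
- E4: Entrant compares 5, 19, 16 and picks Moderate; Incumbent would get 13.
- E5: Entrant compares 8, 19, 2 and picks Moderate; Incumbent would get 13.
Among 17, 8, 10, 13, 13, the best is 17 at E1. Subgame-perfect outcome: (E1, Moderate) with payoffs (17, 18).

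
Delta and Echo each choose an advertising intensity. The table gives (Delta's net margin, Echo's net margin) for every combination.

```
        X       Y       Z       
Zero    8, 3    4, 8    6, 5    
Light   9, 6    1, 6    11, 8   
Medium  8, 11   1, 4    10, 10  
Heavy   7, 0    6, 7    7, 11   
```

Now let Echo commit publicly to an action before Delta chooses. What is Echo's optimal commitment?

Solve by backward induction (Echo leads).
- X: BR = Light, leader payoff 6.
- Y: BR = Heavy, leader payoff 7.
- Z: BR = Light, leader payoff 8.
Among 6, 7, 8, the best is 8 at Z. Subgame-perfect outcome: (Light, Z) with payoffs (11, 8).

Z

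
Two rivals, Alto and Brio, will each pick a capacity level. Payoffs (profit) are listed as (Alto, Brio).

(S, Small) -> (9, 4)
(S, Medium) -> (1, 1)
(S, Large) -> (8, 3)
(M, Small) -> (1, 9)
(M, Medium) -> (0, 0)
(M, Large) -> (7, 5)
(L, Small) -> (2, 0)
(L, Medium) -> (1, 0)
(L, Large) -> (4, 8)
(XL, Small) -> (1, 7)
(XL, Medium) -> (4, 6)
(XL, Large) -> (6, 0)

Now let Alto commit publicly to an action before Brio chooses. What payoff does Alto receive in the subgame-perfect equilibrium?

Solve by backward induction (Alto leads).
- S: BR = Small, leader payoff 9.
- M: BR = Small, leader payoff 1.
- L: BR = Large, leader payoff 4.
- XL: BR = Small, leader payoff 1.
Among 9, 1, 4, 1, the best is 9 at S. Subgame-perfect outcome: (S, Small) with payoffs (9, 4).

9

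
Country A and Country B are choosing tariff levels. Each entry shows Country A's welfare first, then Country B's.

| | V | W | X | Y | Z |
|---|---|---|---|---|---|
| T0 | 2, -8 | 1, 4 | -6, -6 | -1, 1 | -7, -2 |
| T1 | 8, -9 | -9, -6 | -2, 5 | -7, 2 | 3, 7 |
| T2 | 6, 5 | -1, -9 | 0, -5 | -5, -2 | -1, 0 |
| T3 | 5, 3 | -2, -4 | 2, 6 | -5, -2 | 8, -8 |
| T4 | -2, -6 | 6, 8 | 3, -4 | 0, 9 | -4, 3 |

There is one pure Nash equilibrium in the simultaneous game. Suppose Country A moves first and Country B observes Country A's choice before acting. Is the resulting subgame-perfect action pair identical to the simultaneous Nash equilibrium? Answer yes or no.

no

Backward induction with Country A moving first.
- T0: BR = W, leader payoff 1.
- T1: BR = Z, leader payoff 3.
- T2: BR = V, leader payoff 6.
- T3: BR = X, leader payoff 2.
- T4: BR = Y, leader payoff 0.
Among 1, 3, 6, 2, 0, the best is 6 at T2. Subgame-perfect outcome: (T2, V) with payoffs (6, 5).
Now find the simultaneous Nash equilibrium.
Country A's best replies: V→T1; W→T4; X→T4; Y→T4; Z→T3.
Country B's best replies: T0→W; T1→Z; T2→V; T3→X; T4→Y.
Only (T4, Y) has each player best-responding; Nash payoffs (0, 9).
Sequential outcome (T2, V) differs from the Nash profile (T4, Y).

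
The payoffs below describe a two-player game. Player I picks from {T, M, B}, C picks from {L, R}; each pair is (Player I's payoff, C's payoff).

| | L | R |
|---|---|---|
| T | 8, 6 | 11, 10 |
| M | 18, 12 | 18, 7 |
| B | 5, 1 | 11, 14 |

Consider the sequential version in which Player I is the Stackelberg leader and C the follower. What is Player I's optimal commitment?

M

Work backward from C's decision.
- T → C plays R (best of 6, 10); Player I gets 11.
- M → C plays L (best of 12, 7); Player I gets 18.
- B → C plays R (best of 1, 14); Player I gets 11.
Among 11, 18, 11, the best is 18 at M. Subgame-perfect outcome: (M, L) with payoffs (18, 12).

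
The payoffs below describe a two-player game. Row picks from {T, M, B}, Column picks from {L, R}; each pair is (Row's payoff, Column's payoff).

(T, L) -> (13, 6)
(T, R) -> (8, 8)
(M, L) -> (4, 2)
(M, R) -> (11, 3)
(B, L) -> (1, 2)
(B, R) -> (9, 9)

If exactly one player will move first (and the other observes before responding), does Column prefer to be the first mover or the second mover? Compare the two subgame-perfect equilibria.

first

If Row leads: Column's best replies are T→R, M→R, B→R; Row's induced payoffs 8, 11, 9; outcome (M, R), payoffs (11, 3).
If Column leads: Row's best replies are L→T, R→M; Column's induced payoffs 6, 3; outcome (T, L), payoffs (13, 6).
Column gets 6 moving first and 3 moving second, so Column prefers to move first.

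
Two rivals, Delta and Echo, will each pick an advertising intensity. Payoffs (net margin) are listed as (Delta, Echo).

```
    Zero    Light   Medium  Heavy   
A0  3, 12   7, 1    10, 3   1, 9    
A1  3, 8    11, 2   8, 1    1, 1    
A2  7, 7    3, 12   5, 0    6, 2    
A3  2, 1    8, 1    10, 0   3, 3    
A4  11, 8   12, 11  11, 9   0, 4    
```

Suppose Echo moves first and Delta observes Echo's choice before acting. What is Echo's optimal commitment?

Light

Backward induction with Echo moving first.
- Zero → Delta plays A4 (best of 3, 3, 7, 2, 11); Echo gets 8.
- Light → Delta plays A4 (best of 7, 11, 3, 8, 12); Echo gets 11.
- Medium → Delta plays A4 (best of 10, 8, 5, 10, 11); Echo gets 9.
- Heavy → Delta plays A2 (best of 1, 1, 6, 3, 0); Echo gets 2.
Maximizing over 8, 11, 9, 2, Echo chooses Light. Subgame-perfect outcome: (A4, Light) with payoffs (12, 11).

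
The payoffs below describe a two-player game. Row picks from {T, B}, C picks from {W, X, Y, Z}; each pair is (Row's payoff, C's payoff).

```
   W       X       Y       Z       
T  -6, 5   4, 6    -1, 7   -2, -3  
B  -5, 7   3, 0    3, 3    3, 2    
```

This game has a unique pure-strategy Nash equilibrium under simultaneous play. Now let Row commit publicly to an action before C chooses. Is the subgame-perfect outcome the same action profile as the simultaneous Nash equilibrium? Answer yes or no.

no

C best-responds to each possible Row move:
- T: C compares 5, 6, 7, -3 and picks Y; Row would get -1.
- B: C compares 7, 0, 3, 2 and picks W; Row would get -5.
Row's induced payoffs are -1, -5, so Row commits to T. Subgame-perfect outcome: (T, Y) with payoffs (-1, 7).
For the simultaneous game, intersect best replies.
Row's best replies: W→B; X→T; Y→B; Z→B.
C's best replies: T→Y; B→W.
Only (B, W) has each player best-responding; Nash payoffs (-5, 7).
Sequential outcome (T, Y) differs from the Nash profile (B, W).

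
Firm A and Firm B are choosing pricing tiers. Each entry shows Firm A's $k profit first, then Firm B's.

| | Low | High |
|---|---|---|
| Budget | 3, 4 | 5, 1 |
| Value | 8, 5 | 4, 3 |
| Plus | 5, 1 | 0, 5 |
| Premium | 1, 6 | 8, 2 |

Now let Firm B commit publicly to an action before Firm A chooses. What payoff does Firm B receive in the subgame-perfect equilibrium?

Work backward from Firm A's decision.
- Low → Firm A plays Value (best of 3, 8, 5, 1); Firm B gets 5.
- High → Firm A plays Premium (best of 5, 4, 0, 8); Firm B gets 2.
Firm B's induced payoffs are 5, 2, so Firm B commits to Low. Subgame-perfect outcome: (Value, Low) with payoffs (8, 5).

5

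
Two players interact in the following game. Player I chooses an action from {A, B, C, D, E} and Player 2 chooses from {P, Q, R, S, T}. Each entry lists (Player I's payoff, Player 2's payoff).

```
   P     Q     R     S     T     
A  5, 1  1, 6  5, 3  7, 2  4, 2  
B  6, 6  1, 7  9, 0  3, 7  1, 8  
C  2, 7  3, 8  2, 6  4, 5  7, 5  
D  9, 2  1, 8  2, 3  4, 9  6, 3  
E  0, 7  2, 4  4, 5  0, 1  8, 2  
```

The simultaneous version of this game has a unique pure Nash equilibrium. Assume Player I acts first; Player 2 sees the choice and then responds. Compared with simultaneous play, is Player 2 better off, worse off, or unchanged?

better off

Solve by backward induction (Player I leads).
- A: Player 2 compares 1, 6, 3, 2, 2 and picks Q; Player I would get 1.
- B: Player 2 compares 6, 7, 0, 7, 8 and picks T; Player I would get 1.
- C: Player 2 compares 7, 8, 6, 5, 5 and picks Q; Player I would get 3.
- D: Player 2 compares 2, 8, 3, 9, 3 and picks S; Player I would get 4.
- E: Player 2 compares 7, 4, 5, 1, 2 and picks P; Player I would get 0.
Player I's induced payoffs are 1, 1, 3, 4, 0, so Player I commits to D. Subgame-perfect outcome: (D, S) with payoffs (4, 9).
For the simultaneous game, intersect best replies.
Player I's best replies: P→D; Q→C; R→B; S→A; T→E.
Player 2's best replies: A→Q; B→T; C→Q; D→S; E→P.
The unique mutual best reply is (C, Q), giving (3, 8).
Player 2 earns 9 sequentially versus 8 at the Nash outcome: better off.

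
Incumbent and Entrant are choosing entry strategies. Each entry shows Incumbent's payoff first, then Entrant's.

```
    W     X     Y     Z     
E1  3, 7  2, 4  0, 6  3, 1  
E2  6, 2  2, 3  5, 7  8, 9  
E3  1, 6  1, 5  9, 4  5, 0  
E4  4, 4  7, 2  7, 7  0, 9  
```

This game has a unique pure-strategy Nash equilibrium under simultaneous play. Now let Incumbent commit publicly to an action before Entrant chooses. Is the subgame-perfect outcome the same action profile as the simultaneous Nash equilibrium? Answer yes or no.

yes

Backward induction with Incumbent moving first.
- E1: BR = W, leader payoff 3.
- E2: BR = Z, leader payoff 8.
- E3: BR = W, leader payoff 1.
- E4: BR = Z, leader payoff 0.
Among 3, 8, 1, 0, the best is 8 at E2. Subgame-perfect outcome: (E2, Z) with payoffs (8, 9).
For the simultaneous game, intersect best replies.
Incumbent's best replies: W→E2; X→E4; Y→E3; Z→E2.
Entrant's best replies: E1→W; E2→Z; E3→W; E4→Z.
The unique mutual best reply is (E2, Z), giving (8, 9).
Sequential outcome (E2, Z) coincides with the Nash profile (E2, Z).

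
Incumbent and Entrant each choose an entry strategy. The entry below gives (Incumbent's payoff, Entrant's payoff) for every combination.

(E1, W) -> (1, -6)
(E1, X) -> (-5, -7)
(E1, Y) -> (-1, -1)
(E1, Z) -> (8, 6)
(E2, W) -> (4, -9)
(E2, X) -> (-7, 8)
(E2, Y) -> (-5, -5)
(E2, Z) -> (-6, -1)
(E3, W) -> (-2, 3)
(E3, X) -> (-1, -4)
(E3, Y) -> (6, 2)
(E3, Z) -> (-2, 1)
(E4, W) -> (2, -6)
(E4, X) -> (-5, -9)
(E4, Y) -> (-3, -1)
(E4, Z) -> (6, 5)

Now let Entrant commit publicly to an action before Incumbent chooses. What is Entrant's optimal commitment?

Z

Incumbent best-responds to each possible Entrant move:
- W: Incumbent compares 1, 4, -2, 2 and picks E2; Entrant would get -9.
- X: Incumbent compares -5, -7, -1, -5 and picks E3; Entrant would get -4.
- Y: Incumbent compares -1, -5, 6, -3 and picks E3; Entrant would get 2.
- Z: Incumbent compares 8, -6, -2, 6 and picks E1; Entrant would get 6.
Entrant's induced payoffs are -9, -4, 2, 6, so Entrant commits to Z. Subgame-perfect outcome: (E1, Z) with payoffs (8, 6).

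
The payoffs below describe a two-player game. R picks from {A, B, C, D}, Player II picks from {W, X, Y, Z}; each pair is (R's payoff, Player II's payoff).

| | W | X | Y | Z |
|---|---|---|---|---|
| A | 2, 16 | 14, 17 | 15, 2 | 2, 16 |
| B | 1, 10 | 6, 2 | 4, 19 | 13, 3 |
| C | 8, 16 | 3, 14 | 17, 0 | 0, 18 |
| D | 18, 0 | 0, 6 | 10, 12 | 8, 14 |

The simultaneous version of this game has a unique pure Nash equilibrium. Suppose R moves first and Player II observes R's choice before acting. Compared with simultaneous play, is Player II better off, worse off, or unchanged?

unchanged

Solve by backward induction (R leads).
- A: BR = X, leader payoff 14.
- B: BR = Y, leader payoff 4.
- C: BR = Z, leader payoff 0.
- D: BR = Z, leader payoff 8.
R's induced payoffs are 14, 4, 0, 8, so R commits to A. Subgame-perfect outcome: (A, X) with payoffs (14, 17).
Now find the simultaneous Nash equilibrium.
R's best replies: W→D; X→A; Y→C; Z→B.
Player II's best replies: A→X; B→Y; C→Z; D→Z.
The unique mutual best reply is (A, X), giving (14, 17).
Player II earns 17 sequentially versus 17 at the Nash outcome: unchanged.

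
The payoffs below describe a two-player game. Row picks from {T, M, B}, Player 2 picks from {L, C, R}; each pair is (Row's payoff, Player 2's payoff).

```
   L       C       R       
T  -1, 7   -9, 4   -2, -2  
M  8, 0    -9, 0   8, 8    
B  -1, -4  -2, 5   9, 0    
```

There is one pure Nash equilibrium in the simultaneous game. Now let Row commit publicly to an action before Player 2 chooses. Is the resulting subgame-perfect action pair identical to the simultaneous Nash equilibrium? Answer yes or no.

Work backward from Player 2's decision.
- T: BR = L, leader payoff -1.
- M: BR = R, leader payoff 8.
- B: BR = C, leader payoff -2.
Among -1, 8, -2, the best is 8 at M. Subgame-perfect outcome: (M, R) with payoffs (8, 8).
For the simultaneous game, intersect best replies.
Row's best replies: L→M; C→B; R→B.
Player 2's best replies: T→L; M→R; B→C.
The unique mutual best reply is (B, C), giving (-2, 5).
Sequential outcome (M, R) differs from the Nash profile (B, C).

no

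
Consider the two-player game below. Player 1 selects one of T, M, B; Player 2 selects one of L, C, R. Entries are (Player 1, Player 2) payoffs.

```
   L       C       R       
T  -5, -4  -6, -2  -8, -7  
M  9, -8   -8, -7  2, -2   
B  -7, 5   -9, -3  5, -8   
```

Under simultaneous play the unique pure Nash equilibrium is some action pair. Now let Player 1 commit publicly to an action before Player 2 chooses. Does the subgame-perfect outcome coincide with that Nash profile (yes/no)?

no

Player 2 best-responds to each possible Player 1 move:
- T: BR = C, leader payoff -6.
- M: BR = R, leader payoff 2.
- B: BR = L, leader payoff -7.
Player 1's induced payoffs are -6, 2, -7, so Player 1 commits to M. Subgame-perfect outcome: (M, R) with payoffs (2, -2).
For the simultaneous game, intersect best replies.
Player 1's best replies: L→M; C→T; R→B.
Player 2's best replies: T→C; M→R; B→L.
Only (T, C) has each player best-responding; Nash payoffs (-6, -2).
Sequential outcome (M, R) differs from the Nash profile (T, C).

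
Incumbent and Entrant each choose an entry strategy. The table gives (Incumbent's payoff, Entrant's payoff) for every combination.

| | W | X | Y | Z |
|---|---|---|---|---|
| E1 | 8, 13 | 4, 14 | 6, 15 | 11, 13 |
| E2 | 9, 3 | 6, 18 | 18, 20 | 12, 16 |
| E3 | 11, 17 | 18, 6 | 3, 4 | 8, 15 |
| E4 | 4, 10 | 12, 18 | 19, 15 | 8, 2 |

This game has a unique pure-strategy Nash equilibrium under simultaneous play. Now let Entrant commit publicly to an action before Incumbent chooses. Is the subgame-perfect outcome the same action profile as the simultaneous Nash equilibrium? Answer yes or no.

Solve by backward induction (Entrant leads).
- W: Incumbent compares 8, 9, 11, 4 and picks E3; Entrant would get 17.
- X: Incumbent compares 4, 6, 18, 12 and picks E3; Entrant would get 6.
- Y: Incumbent compares 6, 18, 3, 19 and picks E4; Entrant would get 15.
- Z: Incumbent compares 11, 12, 8, 8 and picks E2; Entrant would get 16.
Entrant's induced payoffs are 17, 6, 15, 16, so Entrant commits to W. Subgame-perfect outcome: (E3, W) with payoffs (11, 17).
Now find the simultaneous Nash equilibrium.
Incumbent's best replies: W→E3; X→E3; Y→E4; Z→E2.
Entrant's best replies: E1→Y; E2→Y; E3→W; E4→X.
Only (E3, W) has each player best-responding; Nash payoffs (11, 17).
Sequential outcome (E3, W) coincides with the Nash profile (E3, W).

yes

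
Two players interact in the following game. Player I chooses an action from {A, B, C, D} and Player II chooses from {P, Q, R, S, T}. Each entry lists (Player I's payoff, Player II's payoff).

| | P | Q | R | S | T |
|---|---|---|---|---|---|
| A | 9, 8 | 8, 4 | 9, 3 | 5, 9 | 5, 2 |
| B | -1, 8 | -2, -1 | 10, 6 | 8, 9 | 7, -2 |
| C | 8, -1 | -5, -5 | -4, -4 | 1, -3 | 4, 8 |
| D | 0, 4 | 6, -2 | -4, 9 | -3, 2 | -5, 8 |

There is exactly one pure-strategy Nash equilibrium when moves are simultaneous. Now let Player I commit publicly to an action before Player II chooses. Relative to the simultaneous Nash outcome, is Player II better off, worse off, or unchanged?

unchanged

Solve by backward induction (Player I leads).
- A: BR = S, leader payoff 5.
- B: BR = S, leader payoff 8.
- C: BR = T, leader payoff 4.
- D: BR = R, leader payoff -4.
Player I's induced payoffs are 5, 8, 4, -4, so Player I commits to B. Subgame-perfect outcome: (B, S) with payoffs (8, 9).
For the simultaneous game, intersect best replies.
Player I's best replies: P→A; Q→A; R→B; S→B; T→B.
Player II's best replies: A→S; B→S; C→T; D→R.
Only (B, S) has each player best-responding; Nash payoffs (8, 9).
Player II earns 9 sequentially versus 9 at the Nash outcome: unchanged.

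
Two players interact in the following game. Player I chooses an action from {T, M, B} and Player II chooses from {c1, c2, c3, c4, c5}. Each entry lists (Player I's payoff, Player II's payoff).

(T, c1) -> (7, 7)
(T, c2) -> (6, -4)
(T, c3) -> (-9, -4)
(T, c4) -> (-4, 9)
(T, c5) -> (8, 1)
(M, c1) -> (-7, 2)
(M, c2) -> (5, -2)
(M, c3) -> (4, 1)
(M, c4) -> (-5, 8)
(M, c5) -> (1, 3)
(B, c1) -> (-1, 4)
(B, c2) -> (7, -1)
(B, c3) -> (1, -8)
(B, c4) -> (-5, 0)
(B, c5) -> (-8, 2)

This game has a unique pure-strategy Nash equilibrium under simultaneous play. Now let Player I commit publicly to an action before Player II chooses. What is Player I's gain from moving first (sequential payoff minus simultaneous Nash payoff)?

Player II best-responds to each possible Player I move:
- T: BR = c4, leader payoff -4.
- M: BR = c4, leader payoff -5.
- B: BR = c1, leader payoff -1.
Maximizing over -4, -5, -1, Player I chooses B. Subgame-perfect outcome: (B, c1) with payoffs (-1, 4).
For the simultaneous game, intersect best replies.
Player I's best replies: c1→T; c2→B; c3→M; c4→T; c5→T.
Player II's best replies: T→c4; M→c4; B→c1.
Only (T, c4) has each player best-responding; Nash payoffs (-4, 9).
Player I's commitment gain: -1 − -4 = 3.

3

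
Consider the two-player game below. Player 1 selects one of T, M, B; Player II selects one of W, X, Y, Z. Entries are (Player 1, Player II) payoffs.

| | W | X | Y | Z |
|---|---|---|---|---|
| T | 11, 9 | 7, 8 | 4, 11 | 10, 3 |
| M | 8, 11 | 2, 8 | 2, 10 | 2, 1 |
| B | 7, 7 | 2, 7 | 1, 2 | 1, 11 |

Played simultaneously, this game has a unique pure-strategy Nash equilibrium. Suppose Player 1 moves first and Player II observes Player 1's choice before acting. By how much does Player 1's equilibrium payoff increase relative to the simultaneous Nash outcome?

Backward induction with Player 1 moving first.
- T: Player II compares 9, 8, 11, 3 and picks Y; Player 1 would get 4.
- M: Player II compares 11, 8, 10, 1 and picks W; Player 1 would get 8.
- B: Player II compares 7, 7, 2, 11 and picks Z; Player 1 would get 1.
Among 4, 8, 1, the best is 8 at M. Subgame-perfect outcome: (M, W) with payoffs (8, 11).
For the simultaneous game, intersect best replies.
Player 1's best replies: W→T; X→T; Y→T; Z→T.
Player II's best replies: T→Y; M→W; B→Z.
The unique mutual best reply is (T, Y), giving (4, 11).
Player 1's commitment gain: 8 − 4 = 4.

4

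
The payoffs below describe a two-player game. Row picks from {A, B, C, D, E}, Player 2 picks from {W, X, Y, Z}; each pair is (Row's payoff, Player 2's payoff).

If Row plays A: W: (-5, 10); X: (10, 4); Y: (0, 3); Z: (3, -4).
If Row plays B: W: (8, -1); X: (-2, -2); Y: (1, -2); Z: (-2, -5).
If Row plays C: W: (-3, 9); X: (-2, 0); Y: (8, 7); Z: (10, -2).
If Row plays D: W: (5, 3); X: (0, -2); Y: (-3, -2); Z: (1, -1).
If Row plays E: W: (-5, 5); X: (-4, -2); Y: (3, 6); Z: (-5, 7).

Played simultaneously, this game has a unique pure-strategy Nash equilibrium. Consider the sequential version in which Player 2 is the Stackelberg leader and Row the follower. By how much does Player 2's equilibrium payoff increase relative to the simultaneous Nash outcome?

Backward induction with Player 2 moving first.
- W: Row compares -5, 8, -3, 5, -5 and picks B; Player 2 would get -1.
- X: Row compares 10, -2, -2, 0, -4 and picks A; Player 2 would get 4.
- Y: Row compares 0, 1, 8, -3, 3 and picks C; Player 2 would get 7.
- Z: Row compares 3, -2, 10, 1, -5 and picks C; Player 2 would get -2.
Maximizing over -1, 4, 7, -2, Player 2 chooses Y. Subgame-perfect outcome: (C, Y) with payoffs (8, 7).
Under simultaneous play:
Row's best replies: W→B; X→A; Y→C; Z→C.
Player 2's best replies: A→W; B→W; C→W; D→W; E→Z.
Only (B, W) has each player best-responding; Nash payoffs (8, -1).
Player 2's commitment gain: 7 − -1 = 8.

8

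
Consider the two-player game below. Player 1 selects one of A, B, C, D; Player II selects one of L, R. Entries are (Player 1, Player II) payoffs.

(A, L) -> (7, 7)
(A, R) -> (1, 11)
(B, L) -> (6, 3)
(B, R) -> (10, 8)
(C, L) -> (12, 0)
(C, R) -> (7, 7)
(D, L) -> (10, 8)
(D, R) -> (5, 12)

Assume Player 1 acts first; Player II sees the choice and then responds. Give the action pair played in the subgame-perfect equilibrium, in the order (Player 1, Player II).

(B, R)

Backward induction with Player 1 moving first.
- A: Player II compares 7, 11 and picks R; Player 1 would get 1.
- B: Player II compares 3, 8 and picks R; Player 1 would get 10.
- C: Player II compares 0, 7 and picks R; Player 1 would get 7.
- D: Player II compares 8, 12 and picks R; Player 1 would get 5.
Maximizing over 1, 10, 7, 5, Player 1 chooses B. Subgame-perfect outcome: (B, R) with payoffs (10, 8).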